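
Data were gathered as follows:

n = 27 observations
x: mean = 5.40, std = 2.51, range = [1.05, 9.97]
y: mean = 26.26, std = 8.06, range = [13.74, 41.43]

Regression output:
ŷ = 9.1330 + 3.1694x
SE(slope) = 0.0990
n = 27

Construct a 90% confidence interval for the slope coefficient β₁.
The 90% CI for β₁ is (3.0003, 3.3385)

Confidence interval for the slope:

The 90% CI for β₁ is: β̂₁ ± t*(α/2, n-2) × SE(β̂₁)

Step 1: Find critical t-value
- Confidence level = 0.9
- Degrees of freedom = n - 2 = 27 - 2 = 25
- t*(α/2, 25) = 1.7081

Step 2: Calculate margin of error
Margin = 1.7081 × 0.0990 = 0.1691

Step 3: Construct interval
CI = 3.1694 ± 0.1691
CI = (3.0003, 3.3385)

Interpretation: We are 90% confident that the true slope β₁ lies between 3.0003 and 3.3385.
The interval does not include 0, suggesting a significant linear relationship.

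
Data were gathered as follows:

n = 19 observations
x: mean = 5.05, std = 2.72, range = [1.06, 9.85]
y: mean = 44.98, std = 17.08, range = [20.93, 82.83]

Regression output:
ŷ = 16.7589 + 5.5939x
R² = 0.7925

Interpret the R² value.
R² = 0.7925 means 79.25% of the variation in y is explained by the linear relationship with x. This indicates a strong fit.

R² (coefficient of determination) measures the proportion of variance in y explained by the regression model.

Here R² = 0.7925:
- Explained: 79.25% of the variation in y
- Unexplained (residual): 100% − 79.25% = 20.75%
- Rule of thumb (below 0.3 weak; 0.3 to below 0.7 moderate; 0.7 and above strong) → strong

Note: R² says nothing about causation, and a high R² does not by itself mean the linear form is appropriate — check the residuals.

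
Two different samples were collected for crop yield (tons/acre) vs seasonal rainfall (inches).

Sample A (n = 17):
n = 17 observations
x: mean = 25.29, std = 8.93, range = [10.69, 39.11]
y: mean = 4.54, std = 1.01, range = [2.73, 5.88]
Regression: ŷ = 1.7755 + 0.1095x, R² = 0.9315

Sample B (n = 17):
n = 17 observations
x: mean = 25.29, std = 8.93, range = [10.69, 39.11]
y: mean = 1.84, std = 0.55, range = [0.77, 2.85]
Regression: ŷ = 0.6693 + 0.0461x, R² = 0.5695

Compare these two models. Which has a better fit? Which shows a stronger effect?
Model A has the better fit (R² = 0.9315 vs 0.5695). Model A shows the stronger effect (|β₁| = 0.1095 vs 0.0461).

Model Comparison:

Which explains more variance? (R²)
- Model A: R² = 0.9315 → 93.15% of variance in crop yield explained
- Model B: R² = 0.5695 → 56.95% of variance in crop yield explained
- 0.9315 > 0.5695 → Model A has the better fit

Which has the larger per-inch effect? (|β₁|)
- Model A: β₁ = 0.1095 → predicted crop yield rises 0.1095 tons/acre per additional inch of rainfall
- Model B: β₁ = 0.0461 → predicted crop yield rises 0.0461 tons/acre per additional inch of rainfall
- |0.1095| > |0.0461| → Model A shows the stronger marginal effect

Notes:
- A steeper slope doesn't make a better model if the scatter around the line is large.
- A better fit (higher R²) doesn't necessarily mean a more important relationship.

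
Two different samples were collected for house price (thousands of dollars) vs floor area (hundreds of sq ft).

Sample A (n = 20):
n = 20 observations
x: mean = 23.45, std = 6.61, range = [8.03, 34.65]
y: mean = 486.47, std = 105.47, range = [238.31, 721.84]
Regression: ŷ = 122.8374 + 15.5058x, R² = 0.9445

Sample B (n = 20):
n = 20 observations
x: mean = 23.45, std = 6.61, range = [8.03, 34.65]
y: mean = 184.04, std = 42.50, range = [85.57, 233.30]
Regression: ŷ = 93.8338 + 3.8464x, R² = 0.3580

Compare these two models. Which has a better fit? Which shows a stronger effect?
Model A has the better fit (R² = 0.9445 vs 0.3580). Model A shows the stronger effect (|β₁| = 15.5058 vs 3.8464).

Model Comparison:

Which explains more variance? (R²)
- Model A: R² = 0.9445 → 94.45% of variance in house price explained
- Model B: R² = 0.3580 → 35.80% of variance in house price explained
- 0.9445 > 0.3580 → Model A has the better fit

Which has the larger per-hundred sq ft effect? (|β₁|)
- Model A: β₁ = 15.5058 → predicted house price rises 15.5058 thousand dollars per additional hundred sq ft of floor area
- Model B: β₁ = 3.8464 → predicted house price rises 3.8464 thousand dollars per additional hundred sq ft of floor area
- |15.5058| > |3.8464| → Model A shows the stronger marginal effect

Note: A steeper slope doesn't make a better model if the scatter around the line is large.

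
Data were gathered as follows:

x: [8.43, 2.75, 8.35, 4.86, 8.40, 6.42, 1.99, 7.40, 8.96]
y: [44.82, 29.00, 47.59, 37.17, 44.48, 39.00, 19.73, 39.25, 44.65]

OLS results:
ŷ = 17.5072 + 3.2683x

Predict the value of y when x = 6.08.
ŷ = 37.3785

Plug x = 6.08 into the fitted line:

ŷ = 17.5072 + 3.2683 × 6.08
ŷ = 17.5072 + 19.8713
ŷ = 37.3785

This is a point prediction; actual observations scatter around it by roughly the residual standard deviation.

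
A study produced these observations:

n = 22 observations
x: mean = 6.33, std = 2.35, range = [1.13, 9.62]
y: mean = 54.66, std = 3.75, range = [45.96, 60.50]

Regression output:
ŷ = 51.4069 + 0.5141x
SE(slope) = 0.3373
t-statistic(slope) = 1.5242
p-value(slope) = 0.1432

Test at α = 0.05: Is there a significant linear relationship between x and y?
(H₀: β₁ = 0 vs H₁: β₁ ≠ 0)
Fail to reject H₀: p-value = 0.1432 ≥ α = 0.05. The linear relationship is not significant at the 5% level.

Hypothesis test for the slope coefficient:

H₀: β₁ = 0 (no linear relationship)
H₁: β₁ ≠ 0 (linear relationship exists)

Test statistic: t = β̂₁ / SE(β̂₁) = 0.5141 / 0.3373 = 1.5242

The p-value (0.1432) is the probability, under H₀, of a t-statistic at least as extreme as |t| = 1.5242 (two-sided, df = n − 2 = 20).

Decision rule: reject H₀ if p-value < α.
p-value = 0.1432 ≥ α = 0.05 → fail to reject H₀.

There is not sufficient evidence at the 5% significance level to conclude that a linear relationship exists between x and y.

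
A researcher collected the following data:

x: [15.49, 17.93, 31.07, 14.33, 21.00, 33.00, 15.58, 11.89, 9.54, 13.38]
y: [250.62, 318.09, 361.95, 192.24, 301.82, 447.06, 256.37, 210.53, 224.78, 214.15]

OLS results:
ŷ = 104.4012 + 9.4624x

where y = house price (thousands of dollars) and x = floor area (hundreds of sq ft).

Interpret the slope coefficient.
On average, house price is about 9.4624 thousand dollars higher for every extra hundred sq ft of floor area.

β₁ = 9.4624 is the change in predicted house price (thousand dollars) per additional hundred sq ft of floor area.

Interpretation:
- Floor area up by 1 hundred sq ft → predicted house price increases by 9.4624 thousand dollars
- This is a linear approximation: the same per-unit change is assumed across the whole observed x range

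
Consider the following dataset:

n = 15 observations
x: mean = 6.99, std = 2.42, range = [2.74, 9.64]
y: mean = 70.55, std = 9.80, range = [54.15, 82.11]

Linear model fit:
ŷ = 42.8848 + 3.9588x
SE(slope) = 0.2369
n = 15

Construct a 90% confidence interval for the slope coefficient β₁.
The 90% CI for β₁ is (3.5393, 4.3783)

Confidence interval for the slope:

The 90% CI for β₁ is: β̂₁ ± t*(α/2, n-2) × SE(β̂₁)

Step 1: Find critical t-value
- Confidence level = 0.9
- Degrees of freedom = n - 2 = 15 - 2 = 13
- t*(α/2, 13) = 1.7709

Step 2: Calculate margin of error
Margin = 1.7709 × 0.2369 = 0.4195

Step 3: Construct interval
CI = 3.9588 ± 0.4195
CI = (3.5393, 4.3783)

Interpretation: intervals built this way capture the true β₁ in 90% of repeated samples; here the plausible range for the per-unit effect of x on y is 3.5393 to 4.3783.
Since 0 is outside the interval, a two-sided test at α = 0.10 would reject H₀: β₁ = 0.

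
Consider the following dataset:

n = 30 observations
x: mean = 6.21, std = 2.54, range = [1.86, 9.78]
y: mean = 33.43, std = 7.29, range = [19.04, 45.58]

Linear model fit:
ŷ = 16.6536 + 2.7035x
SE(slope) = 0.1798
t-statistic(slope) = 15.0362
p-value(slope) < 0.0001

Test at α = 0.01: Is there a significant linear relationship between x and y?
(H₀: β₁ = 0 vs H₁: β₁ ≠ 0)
Since p-value < 0.0001 < α = 0.01, reject H₀ — the slope is significantly different from 0.

Hypothesis test for the slope coefficient:

H₀: β₁ = 0 (no linear relationship)
H₁: β₁ ≠ 0 (linear relationship exists)

Test statistic: t = β̂₁ / SE(β̂₁) = 2.7035 / 0.1798 = 15.0362

With df = 28, the two-sided p-value for |t| = 15.0362 is <0.0001.

Decision rule: reject H₀ if p-value < α.
p-value < 0.0001 < α = 0.01 → reject H₀.

At α = 0.01 the data do provide convincing evidence of a nonzero slope.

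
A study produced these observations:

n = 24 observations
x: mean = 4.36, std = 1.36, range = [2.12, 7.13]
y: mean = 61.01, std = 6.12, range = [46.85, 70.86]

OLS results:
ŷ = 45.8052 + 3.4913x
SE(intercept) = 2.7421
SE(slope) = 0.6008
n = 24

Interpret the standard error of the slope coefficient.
SE(β̂₁) = 0.6008 is the estimated standard deviation of the slope estimate across repeated samples; relative to β̂₁ = 3.4913 that is 17.2%, a precise estimate.

SE(β̂₁) = 0.6008 says: if we drew many samples of n = 24 from the same population and refit each time, the fitted slopes would scatter with a standard deviation of roughly 0.6008 around the true β₁.

Relative precision:
- SE / |β̂₁| = 0.6008 / 3.4913 = 17.2%
- Rule of thumb (under 20%: precise; 20% to under 50%: moderately precise; 50% or more: imprecise) → precise

Link to interval estimation: a confidence interval for β₁ is β̂₁ ± t* × 0.6008, so SE sets the half-width per unit of t*.

What drives SE(β̂₁): larger n (here n = 24) → smaller SE; more residual scatter → larger SE; wider spread of x values → smaller SE.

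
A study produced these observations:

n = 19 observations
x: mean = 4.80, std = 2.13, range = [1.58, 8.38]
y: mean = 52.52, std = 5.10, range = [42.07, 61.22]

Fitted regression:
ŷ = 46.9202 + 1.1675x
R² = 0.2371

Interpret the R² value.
About 23.71% of the variability in y is accounted for by the regression on x (R² = 0.2371) — a weak linear fit.

R² (coefficient of determination) measures the proportion of variance in y explained by the regression model.

Here R² = 0.2371:
- Explained: 23.71% of the variation in y
- Unexplained (residual): 100% − 23.71% = 76.29%
- Rule of thumb (below 0.3 weak; 0.3 to below 0.7 moderate; 0.7 and above strong) → weak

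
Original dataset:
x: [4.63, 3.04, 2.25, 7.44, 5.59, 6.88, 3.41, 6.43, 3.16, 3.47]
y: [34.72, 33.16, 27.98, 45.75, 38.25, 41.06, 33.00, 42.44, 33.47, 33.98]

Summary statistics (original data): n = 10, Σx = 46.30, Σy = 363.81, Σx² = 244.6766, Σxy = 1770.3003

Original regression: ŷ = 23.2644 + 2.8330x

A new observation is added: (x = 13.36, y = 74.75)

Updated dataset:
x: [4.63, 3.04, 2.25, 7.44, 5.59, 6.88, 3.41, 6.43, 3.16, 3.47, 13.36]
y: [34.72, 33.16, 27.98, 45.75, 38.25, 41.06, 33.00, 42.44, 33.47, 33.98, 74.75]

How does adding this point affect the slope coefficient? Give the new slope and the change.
Adding the point moves β₁ from 2.8330 to 3.9197, i.e. it increases by 1.0867 (+38.4%).

x = 13.36 lies well outside the original x-range [2.25, 7.44] (x̄ ≈ 4.63), so this observation has high leverage and can move the slope substantially.

Step 1: Update the sums with the new point (n goes from 10 to 11)
Σx  = 46.30 + 13.36 = 59.66
Σy  = 363.81 + 74.75 = 438.56
Σx² = 244.6766 + 13.36² = 244.6766 + 178.4896 = 423.1662
Σxy = 1770.3003 + 13.36×74.75 = 1770.3003 + 998.6600 = 2768.9603

Step 2: Recompute the slope with b₁ = (nΣxy − ΣxΣy) / (nΣx² − (Σx)²)
Numerator   = 11×2768.9603 − 59.66×438.56 = 30458.5633 − 26164.4896 = 4294.0737
Denominator = 11×423.1662 − 59.66² = 4654.8282 − 3559.3156 = 1095.5126
b₁(new) = 4294.0737 / 1095.5126 = 3.9197

(Same formula on the original sums: (10×1770.3003 − 46.30×363.81) / (10×244.6766 − 46.30²) = 858.6000 / 303.0760 = 2.8330, matching the given fit.)

Step 3: Change in slope
Δβ₁ = 3.9197 − 2.8330 = +1.0867
Relative change = +1.0867 / 2.8330 × 100% = +38.4%
→ the slope increases when the point is added.

Because the point sits above the extension of the original line at a high-leverage x, it tilts the fit up.
In practice: refit with and without it and report both if conclusions differ; check such a point for data-entry or measurement error.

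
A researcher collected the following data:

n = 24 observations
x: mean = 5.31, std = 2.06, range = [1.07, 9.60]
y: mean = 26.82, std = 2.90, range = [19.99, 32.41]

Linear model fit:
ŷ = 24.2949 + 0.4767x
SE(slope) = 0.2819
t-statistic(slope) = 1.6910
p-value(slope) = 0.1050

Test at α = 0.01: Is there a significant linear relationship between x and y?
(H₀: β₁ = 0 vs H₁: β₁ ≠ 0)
p-value = 0.1050 ≥ α = 0.01, so we fail to reject H₀. The relationship is not significant.

Hypothesis test for the slope coefficient:

H₀: β₁ = 0 (no linear relationship)
H₁: β₁ ≠ 0 (linear relationship exists)

Test statistic: t = β̂₁ / SE(β̂₁) = 0.4767 / 0.2819 = 1.6910

With df = 22, the two-sided p-value for |t| = 1.6910 is 0.1050.

Decision rule: reject H₀ if p-value < α.
p-value = 0.1050 ≥ α = 0.01 → fail to reject H₀.

There is not sufficient evidence at the 1% significance level to conclude that a linear relationship exists between x and y.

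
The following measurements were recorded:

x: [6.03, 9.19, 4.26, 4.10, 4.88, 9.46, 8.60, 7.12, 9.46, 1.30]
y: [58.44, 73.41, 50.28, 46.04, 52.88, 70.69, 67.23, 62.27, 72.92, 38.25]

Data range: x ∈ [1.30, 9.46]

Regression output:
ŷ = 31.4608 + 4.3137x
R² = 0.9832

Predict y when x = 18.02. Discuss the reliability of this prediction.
The equation gives ŷ = 109.1937; however x = 18.02 is 8.56 units above the observed range, so this extrapolated value should not be trusted.

Prediction calculation:
ŷ = 31.4608 + 4.3137 × 18.02
ŷ = 109.1937

Reliability:
- Data range: x ∈ [1.30, 9.46]
- Prediction point: x = 18.02 is 8.56 units above the observed range → this is EXTRAPOLATION, not interpolation

Why that matters here:
- There are no observations near this x to validate the fitted line there
- The standard error of prediction grows with (x − x̄)², and x = 18.02 is far from x̄ = 6.44

Report the number if required, but flag clearly that it is an extrapolation.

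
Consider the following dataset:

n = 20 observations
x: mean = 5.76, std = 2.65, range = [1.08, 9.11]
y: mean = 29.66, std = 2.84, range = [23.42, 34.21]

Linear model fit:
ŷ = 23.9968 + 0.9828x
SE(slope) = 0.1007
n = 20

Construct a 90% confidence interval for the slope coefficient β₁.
The 90% CI for β₁ is (0.8082, 1.1574)

Confidence interval for the slope:

The 90% CI for β₁ is: β̂₁ ± t*(α/2, n-2) × SE(β̂₁)

Step 1: Find critical t-value
- Confidence level = 0.9
- Degrees of freedom = n - 2 = 20 - 2 = 18
- t*(α/2, 18) = 1.7341

Step 2: Calculate margin of error
Margin = 1.7341 × 0.1007 = 0.1746

Step 3: Construct interval
CI = 0.9828 ± 0.1746
CI = (0.8082, 1.1574)

Interpretation: intervals built this way capture the true β₁ in 90% of repeated samples; here the plausible range for the per-unit effect of x on y is 0.8082 to 1.1574.
Since 0 is outside the interval, a two-sided test at α = 0.10 would reject H₀: β₁ = 0.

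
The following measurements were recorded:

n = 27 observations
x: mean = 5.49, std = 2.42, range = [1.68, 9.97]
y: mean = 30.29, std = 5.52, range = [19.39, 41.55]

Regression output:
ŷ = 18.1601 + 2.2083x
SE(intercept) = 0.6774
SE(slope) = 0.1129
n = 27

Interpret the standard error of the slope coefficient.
SE(β̂₁) = 0.1129 is the estimated standard deviation of the slope estimate across repeated samples; relative to β̂₁ = 2.2083 that is 5.1%, a precise estimate.

SE(β̂₁) = s / √Sxx, where s is the residual standard deviation and Sxx = Σ(x − x̄)². It is the yardstick for how far β̂₁ = 2.2083 could plausibly be from the true slope.

Relative precision:
- SE / |β̂₁| = 0.1129 / 2.2083 = 5.1%
- Rule of thumb (under 20%: precise; 20% to under 50%: moderately precise; 50% or more: imprecise) → precise

Link to interval estimation: a confidence interval for β₁ is β̂₁ ± t* × 0.1129, so SE sets the half-width per unit of t*.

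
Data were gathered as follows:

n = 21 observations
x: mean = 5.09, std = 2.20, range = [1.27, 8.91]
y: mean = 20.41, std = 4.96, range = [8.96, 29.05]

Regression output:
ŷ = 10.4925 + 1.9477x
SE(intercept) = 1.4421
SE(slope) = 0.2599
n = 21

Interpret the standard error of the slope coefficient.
SE(slope) = 0.2599 measures the uncertainty in the estimated slope. The coefficient is estimated precisely (SE/|β̂₁| = 13.3%).

What SE measures:
- The standard error quantifies the sampling variability of the coefficient estimate
- It is the estimated standard deviation of β̂₁ across hypothetical repeated samples of the same size
- Smaller SE → more precise estimate

Relative precision:
- SE / |β̂₁| = 0.2599 / 1.9477 = 13.3%
- Rule of thumb (under 20%: precise; 20% to under 50%: moderately precise; 50% or more: imprecise) → precise

Link to the t-test: t = β̂₁ / SE(β̂₁) = 1.9477 / 0.2599 = 7.4940, the statistic for H₀: β₁ = 0.

What drives SE(β̂₁): more residual scatter → larger SE; larger n (here n = 21) → smaller SE.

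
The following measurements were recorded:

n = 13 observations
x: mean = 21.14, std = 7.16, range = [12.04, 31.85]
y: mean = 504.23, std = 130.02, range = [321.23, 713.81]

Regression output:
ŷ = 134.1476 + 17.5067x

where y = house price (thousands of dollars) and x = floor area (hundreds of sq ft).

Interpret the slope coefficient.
On average, house price is about 17.5067 thousand dollars higher for every extra hundred sq ft of floor area.

β₁ = 17.5067 is the change in predicted house price (thousand dollars) per additional hundred sq ft of floor area.

Interpretation:
- Floor area up by 1 hundred sq ft → predicted house price increases by 17.5067 thousand dollars
- The effect is assumed constant over the observed range of x (linearity)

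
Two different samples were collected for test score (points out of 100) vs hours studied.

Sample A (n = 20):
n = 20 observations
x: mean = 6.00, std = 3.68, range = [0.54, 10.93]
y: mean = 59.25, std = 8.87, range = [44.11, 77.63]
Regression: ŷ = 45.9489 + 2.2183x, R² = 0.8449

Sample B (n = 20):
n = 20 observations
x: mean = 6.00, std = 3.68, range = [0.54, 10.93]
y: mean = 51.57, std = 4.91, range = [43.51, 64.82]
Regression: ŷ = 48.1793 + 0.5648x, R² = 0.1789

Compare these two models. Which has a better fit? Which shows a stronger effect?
Model A has the better fit (R² = 0.8449 vs 0.1789). Model A shows the stronger effect (|β₁| = 2.2183 vs 0.5648).

Model Comparison:

Goodness of fit (R²):
- Model A: R² = 0.8449 → 84.49% of variance in test score explained
- Model B: R² = 0.1789 → 17.89% of variance in test score explained
- 0.8449 > 0.1789 → Model A has the better fit

Strength of effect — compare |β₁|:
- Model A: β₁ = 2.2183 → predicted test score rises 2.2183 points per additional hour of study time
- Model B: β₁ = 0.5648 → predicted test score rises 0.5648 points per additional hour of study time
- |2.2183| > |0.5648| → Model A shows the stronger marginal effect

Notes:
- A steeper slope doesn't make a better model if the scatter around the line is large.
- R² measures how tightly points cluster around the line; β₁ measures how steep the line is — they answer different questions.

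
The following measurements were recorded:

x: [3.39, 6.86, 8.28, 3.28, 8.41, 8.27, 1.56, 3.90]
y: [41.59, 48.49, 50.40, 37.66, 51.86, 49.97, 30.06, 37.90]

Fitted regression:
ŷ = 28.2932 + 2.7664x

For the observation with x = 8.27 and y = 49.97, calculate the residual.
Residual = -1.2013

The residual is the difference between the actual value and the predicted value:

Residual = y - ŷ

Step 1: Calculate predicted value
ŷ = 28.2932 + 2.7664 × 8.27
ŷ = 51.1713

Step 2: Calculate residual
Residual = 49.97 - 51.1713
Residual = -1.2013

The residual is negative, so the observed y = 49.97 sits below the regression line (the line overestimates it by 1.2013).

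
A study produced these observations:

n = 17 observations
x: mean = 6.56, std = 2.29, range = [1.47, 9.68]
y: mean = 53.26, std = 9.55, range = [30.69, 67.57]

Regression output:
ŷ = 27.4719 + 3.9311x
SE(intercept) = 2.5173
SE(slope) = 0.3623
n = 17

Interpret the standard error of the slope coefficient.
SE(β̂₁) = 0.3623 is the estimated standard deviation of the slope estimate across repeated samples; relative to β̂₁ = 3.9311 that is 9.2%, a precise estimate.

SE(β̂₁) = s / √Sxx, where s is the residual standard deviation and Sxx = Σ(x − x̄)². It is the yardstick for how far β̂₁ = 3.9311 could plausibly be from the true slope.

Relative precision:
- SE / |β̂₁| = 0.3623 / 3.9311 = 9.2%
- Rule of thumb (under 20%: precise; 20% to under 50%: moderately precise; 50% or more: imprecise) → precise

Link to the t-test: t = β̂₁ / SE(β̂₁) = 3.9311 / 0.3623 = 10.8504, the statistic for H₀: β₁ = 0.

What drives SE(β̂₁): more residual scatter → larger SE.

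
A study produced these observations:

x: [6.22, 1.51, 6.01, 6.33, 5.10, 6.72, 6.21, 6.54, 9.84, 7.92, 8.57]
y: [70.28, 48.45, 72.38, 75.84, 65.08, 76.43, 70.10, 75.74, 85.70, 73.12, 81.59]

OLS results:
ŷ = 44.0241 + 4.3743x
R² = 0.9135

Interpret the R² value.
R² = 0.9135 means 91.35% of the variation in y is explained by the linear relationship with x. This indicates a strong fit.

The coefficient of determination R² is the fraction of the total variation in y that the fitted line accounts for.

Here R² = 0.9135:
- Explained: 91.35% of the variation in y
- Unexplained (residual): 100% − 91.35% = 8.65%
- Rule of thumb (below 0.3 weak; 0.3 to below 0.7 moderate; 0.7 and above strong) → strong

Calculation: R² = 1 − (SS_res / SS_tot), where SS_res is the sum of squared residuals and SS_tot the total sum of squares.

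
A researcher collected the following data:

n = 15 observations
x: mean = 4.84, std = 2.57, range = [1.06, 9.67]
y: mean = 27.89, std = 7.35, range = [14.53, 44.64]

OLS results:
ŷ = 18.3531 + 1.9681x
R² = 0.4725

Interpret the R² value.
R² = 0.4725 means 47.25% of the variation in y is explained by the linear relationship with x. This indicates a moderate fit.

R² = 1 − SS_res/SS_tot compares the residual scatter to the total scatter of y about its mean.

Here R² = 0.4725:
- Explained: 47.25% of the variation in y
- Unexplained (residual): 100% − 47.25% = 52.75%
- Rule of thumb (below 0.3 weak; 0.3 to below 0.7 moderate; 0.7 and above strong) → moderate

Note: R² never decreases when predictors are added, so it should not be used alone to compare models of different size.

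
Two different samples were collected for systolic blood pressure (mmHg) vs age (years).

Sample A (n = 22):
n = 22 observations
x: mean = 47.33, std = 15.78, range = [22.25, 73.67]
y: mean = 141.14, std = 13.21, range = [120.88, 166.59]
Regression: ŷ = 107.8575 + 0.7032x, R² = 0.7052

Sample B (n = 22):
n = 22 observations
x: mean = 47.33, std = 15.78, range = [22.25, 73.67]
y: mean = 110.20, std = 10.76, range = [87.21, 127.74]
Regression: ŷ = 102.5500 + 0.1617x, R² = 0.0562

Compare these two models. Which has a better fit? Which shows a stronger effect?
Model A has the better fit (R² = 0.7052 vs 0.0562). Model A shows the stronger effect (|β₁| = 0.7032 vs 0.1617).

Model Comparison:

Fit — compare R²:
- Model A: R² = 0.7052 → 70.52% of variance in blood pressure explained
- Model B: R² = 0.0562 → 5.62% of variance in blood pressure explained
- 0.7052 > 0.0562 → Model A has the better fit

Which has the larger per-year effect? (|β₁|)
- Model A: β₁ = 0.7032 → predicted blood pressure rises 0.7032 mmHg per additional year of age
- Model B: β₁ = 0.1617 → predicted blood pressure rises 0.1617 mmHg per additional year of age
- |0.7032| > |0.1617| → Model A shows the stronger marginal effect

Notes:
- R² measures how tightly points cluster around the line; β₁ measures how steep the line is — they answer different questions.
- A steeper slope doesn't make a better model if the scatter around the line is large.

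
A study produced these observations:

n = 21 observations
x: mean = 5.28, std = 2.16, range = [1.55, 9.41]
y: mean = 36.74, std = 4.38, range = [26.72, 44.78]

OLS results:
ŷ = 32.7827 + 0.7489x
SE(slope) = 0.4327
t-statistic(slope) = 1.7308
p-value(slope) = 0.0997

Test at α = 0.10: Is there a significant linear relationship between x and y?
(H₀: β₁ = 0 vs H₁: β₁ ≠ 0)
Since p-value = 0.0997 < α = 0.10, reject H₀ — the slope is significantly different from 0.

Hypothesis test for the slope coefficient:

H₀: β₁ = 0 (no linear relationship)
H₁: β₁ ≠ 0 (linear relationship exists)

Test statistic: t = β̂₁ / SE(β̂₁) = 0.7489 / 0.4327 = 1.7308

The p-value (0.0997) is the probability, under H₀, of a t-statistic at least as extreme as |t| = 1.7308 (two-sided, df = n − 2 = 19).

Decision rule: reject H₀ if p-value < α.
p-value = 0.0997 < α = 0.10 → reject H₀.

At α = 0.10 the data do provide convincing evidence of a nonzero slope.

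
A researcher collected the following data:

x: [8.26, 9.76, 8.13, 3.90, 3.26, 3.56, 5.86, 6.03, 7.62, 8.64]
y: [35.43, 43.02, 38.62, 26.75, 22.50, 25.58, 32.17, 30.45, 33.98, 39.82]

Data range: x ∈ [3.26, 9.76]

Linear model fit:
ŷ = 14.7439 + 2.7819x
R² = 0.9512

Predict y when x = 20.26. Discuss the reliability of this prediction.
The equation gives ŷ = 71.1052; however x = 20.26 is 10.50 units above the observed range, so this extrapolated value should not be trusted.

Prediction calculation:
ŷ = 14.7439 + 2.7819 × 20.26
ŷ = 71.1052

Reliability:
- Data range: x ∈ [3.26, 9.76]
- Prediction point: x = 20.26 is 10.50 units above the observed range → this is EXTRAPOLATION, not interpolation

Why that matters here:
- Real relationships often flatten, saturate, or turn nonlinear at extremes
- The standard error of prediction grows with (x − x̄)², and x = 20.26 is far from x̄ = 6.50

Report the number if required, but flag clearly that it is an extrapolation.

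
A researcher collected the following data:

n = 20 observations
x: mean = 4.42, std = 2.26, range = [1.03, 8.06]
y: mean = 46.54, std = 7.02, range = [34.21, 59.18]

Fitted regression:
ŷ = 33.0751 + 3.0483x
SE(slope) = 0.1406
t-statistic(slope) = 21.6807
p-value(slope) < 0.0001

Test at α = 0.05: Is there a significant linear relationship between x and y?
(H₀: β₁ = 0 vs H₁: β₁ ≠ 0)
Reject H₀: p-value < 0.0001 < α = 0.05. The linear relationship is significant at the 5% level.

Hypothesis test for the slope coefficient:

H₀: β₁ = 0 (no linear relationship)
H₁: β₁ ≠ 0 (linear relationship exists)

Test statistic: t = β̂₁ / SE(β̂₁) = 3.0483 / 0.1406 = 21.6807

With df = 18, the two-sided p-value for |t| = 21.6807 is <0.0001.

Decision rule: reject H₀ if p-value < α.
p-value < 0.0001 < α = 0.05 → reject H₀.

There is sufficient evidence at the 5% significance level to conclude that a linear relationship exists between x and y.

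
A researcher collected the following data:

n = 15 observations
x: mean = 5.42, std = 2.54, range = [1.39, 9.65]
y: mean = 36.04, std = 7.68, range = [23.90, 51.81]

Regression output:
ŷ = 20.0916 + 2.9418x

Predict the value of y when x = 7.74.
ŷ = 42.8611

x = 7.74 lies inside the observed range [1.39, 9.65], so the fitted equation applies directly:

ŷ = 20.0916 + 2.9418 × 7.74
ŷ = 20.0916 + 22.7695
ŷ = 42.8611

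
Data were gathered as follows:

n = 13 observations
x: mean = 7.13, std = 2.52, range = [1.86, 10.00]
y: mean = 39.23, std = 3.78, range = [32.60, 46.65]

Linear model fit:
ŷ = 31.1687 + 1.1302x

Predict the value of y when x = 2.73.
ŷ = 34.2541

To predict y for x = 2.73, substitute into the regression equation:

ŷ = 31.1687 + 1.1302 × 2.73
ŷ = 31.1687 + 3.0854
ŷ = 34.2541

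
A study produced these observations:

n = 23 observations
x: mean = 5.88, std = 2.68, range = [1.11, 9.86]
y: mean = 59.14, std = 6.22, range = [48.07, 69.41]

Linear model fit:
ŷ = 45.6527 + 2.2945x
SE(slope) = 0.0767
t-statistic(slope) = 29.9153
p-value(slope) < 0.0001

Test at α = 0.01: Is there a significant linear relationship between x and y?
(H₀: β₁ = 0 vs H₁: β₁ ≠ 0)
Since p-value < 0.0001 < α = 0.01, reject H₀ — the slope is significantly different from 0.

Hypothesis test for the slope coefficient:

H₀: β₁ = 0 (no linear relationship)
H₁: β₁ ≠ 0 (linear relationship exists)

Test statistic: t = β̂₁ / SE(β̂₁) = 2.2945 / 0.0767 = 29.9153

p < 0.0001: how often a slope estimate this far from 0 (in SE units) would arise by chance if β₁ were truly 0.

Decision rule: reject H₀ if p-value < α.
p-value < 0.0001 < α = 0.01 → reject H₀.

Conclusion: the linear association between x and y is significant at the 1% level.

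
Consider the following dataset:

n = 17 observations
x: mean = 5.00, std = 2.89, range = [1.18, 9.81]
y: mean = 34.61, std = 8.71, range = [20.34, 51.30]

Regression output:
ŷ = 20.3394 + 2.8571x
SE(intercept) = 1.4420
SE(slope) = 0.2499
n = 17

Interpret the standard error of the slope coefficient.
The slope 2.8571 is pinned down to within about ±0.2499 (one SE) by these data — relative uncertainty 8.7%, i.e. precise.

What SE measures:
- The standard error quantifies the sampling variability of the coefficient estimate
- It is the estimated standard deviation of β̂₁ across hypothetical repeated samples of the same size
- Smaller SE → more precise estimate

Relative precision:
- SE / |β̂₁| = 0.2499 / 2.8571 = 8.7%
- Rule of thumb (under 20%: precise; 20% to under 50%: moderately precise; 50% or more: imprecise) → precise

Rough 95% range (±2 SE): 2.8571 ± 0.4998 → (2.3573, 3.3569).

What drives SE(β̂₁): more residual scatter → larger SE; wider spread of x values → smaller SE; larger n (here n = 17) → smaller SE.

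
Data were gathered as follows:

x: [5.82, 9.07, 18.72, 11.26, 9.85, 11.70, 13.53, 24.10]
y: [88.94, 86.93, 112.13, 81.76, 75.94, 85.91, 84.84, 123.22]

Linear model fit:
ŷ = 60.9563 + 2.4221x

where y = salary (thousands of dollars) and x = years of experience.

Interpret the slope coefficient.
On average, salary is about 2.4221 thousand dollars higher for every extra year of experience.

The slope β₁ = 2.4221 gives the rate at which the fitted salary changes with experience.

Interpretation:
- Experience up by 1 year → predicted salary increases by 2.4221 thousand dollars
- This is a linear approximation: the same per-unit change is assumed across the whole observed x range
- The slope describes association in these data, not necessarily a causal effect

(β₀ = 60.9563 is the fitted value at x = 0 and is not part of the slope interpretation.)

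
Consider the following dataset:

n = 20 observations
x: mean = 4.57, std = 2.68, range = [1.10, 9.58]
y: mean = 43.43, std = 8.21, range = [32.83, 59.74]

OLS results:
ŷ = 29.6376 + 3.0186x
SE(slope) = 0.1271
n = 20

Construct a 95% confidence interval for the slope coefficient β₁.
The 95% CI for β₁ is (2.7516, 3.2856)

Confidence interval for the slope:

The 95% CI for β₁ is: β̂₁ ± t*(α/2, n-2) × SE(β̂₁)

Step 1: Find critical t-value
- Confidence level = 0.95
- Degrees of freedom = n - 2 = 20 - 2 = 18
- t*(α/2, 18) = 2.1009

Step 2: Calculate margin of error
Margin = 2.1009 × 0.1271 = 0.2670

Step 3: Construct interval
CI = 3.0186 ± 0.2670
CI = (2.7516, 3.2856)

Interpretation: We are 95% confident that the true slope β₁ lies between 2.7516 and 3.2856.
Both endpoints are positive, so the data support a genuinely positive slope at this confidence level.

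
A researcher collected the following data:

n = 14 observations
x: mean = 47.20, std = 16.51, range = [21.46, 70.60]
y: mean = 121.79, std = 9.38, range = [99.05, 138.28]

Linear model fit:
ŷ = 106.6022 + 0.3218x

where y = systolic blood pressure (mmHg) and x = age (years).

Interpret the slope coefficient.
On average, blood pressure is about 0.3218 mmHg higher for every extra year of age.

The slope β₁ = 0.3218 gives the rate at which the fitted blood pressure changes with age.

Interpretation:
- Age up by 1 year → predicted blood pressure increases by 0.3218 mmHg
- The effect is assumed constant over the observed range of x (linearity)
- The sign (+) gives the direction; the magnitude 0.3218 gives the size of the effect per year

The intercept β₀ = 106.6022 is the predicted blood pressure when age = 0; since the smallest observed x is 21.46, this is an extrapolation and mainly anchors the line.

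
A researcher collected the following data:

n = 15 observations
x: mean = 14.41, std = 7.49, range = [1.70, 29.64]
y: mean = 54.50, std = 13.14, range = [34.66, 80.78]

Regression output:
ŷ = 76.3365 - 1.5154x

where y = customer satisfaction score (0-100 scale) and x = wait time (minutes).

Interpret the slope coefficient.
On average, satisfaction score is about 1.5154 points lower for every extra minute of wait time.

The slope coefficient β₁ = -1.5154 represents the marginal effect of wait time on satisfaction score.

Interpretation:
- Wait time up by 1 minute → predicted satisfaction score decreases by 1.5154 points
- The effect is assumed constant over the observed range of x (linearity)
- The sign (−) gives the direction; the magnitude 1.5154 gives the size of the effect per minute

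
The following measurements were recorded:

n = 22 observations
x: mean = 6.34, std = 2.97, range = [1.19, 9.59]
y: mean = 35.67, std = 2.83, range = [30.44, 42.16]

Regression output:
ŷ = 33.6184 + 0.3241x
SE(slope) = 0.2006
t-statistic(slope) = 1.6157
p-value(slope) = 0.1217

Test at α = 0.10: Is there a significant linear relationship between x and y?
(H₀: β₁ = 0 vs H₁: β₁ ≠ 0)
Since p-value = 0.1217 ≥ α = 0.10, fail to reject H₀ — the slope is not significantly different from 0.

Hypothesis test for the slope coefficient:

H₀: β₁ = 0 (no linear relationship)
H₁: β₁ ≠ 0 (linear relationship exists)

Test statistic: t = β̂₁ / SE(β̂₁) = 0.3241 / 0.2006 = 1.6157

p = 0.1217: how often a slope estimate this far from 0 (in SE units) would arise by chance if β₁ were truly 0.

Decision rule: reject H₀ if p-value < α.
p-value = 0.1217 ≥ α = 0.10 → fail to reject H₀.

There is not sufficient evidence at the 10% significance level to conclude that a linear relationship exists between x and y.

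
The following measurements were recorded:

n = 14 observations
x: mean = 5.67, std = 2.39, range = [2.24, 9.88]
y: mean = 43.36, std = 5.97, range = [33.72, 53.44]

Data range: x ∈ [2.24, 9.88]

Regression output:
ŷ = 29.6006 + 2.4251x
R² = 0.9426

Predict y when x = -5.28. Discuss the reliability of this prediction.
ŷ = 16.7961, but this is extrapolation (below the data range [2.24, 9.88]) and may be unreliable.

Prediction calculation:
ŷ = 29.6006 + 2.4251 × (-5.28)
ŷ = 16.7961

Reliability:
- Data range: x ∈ [2.24, 9.88]
- Prediction point: x = -5.28 is 7.52 units below the observed range → this is EXTRAPOLATION, not interpolation

Why that matters here:
- The linear relationship may not hold outside the observed range
- The standard error of prediction grows with (x − x̄)², and x = -5.28 is far from x̄ = 5.67

A defensible statement: 'if the linear trend continued to x = -5.28, y would be about 16.7961' — the premise is untested.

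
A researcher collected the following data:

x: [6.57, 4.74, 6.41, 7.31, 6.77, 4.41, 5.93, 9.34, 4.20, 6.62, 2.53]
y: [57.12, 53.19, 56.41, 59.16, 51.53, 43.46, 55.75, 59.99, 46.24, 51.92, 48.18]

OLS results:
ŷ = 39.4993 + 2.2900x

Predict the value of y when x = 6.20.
ŷ = 53.6973

To predict y for x = 6.20, substitute into the regression equation:

ŷ = 39.4993 + 2.2900 × 6.20
ŷ = 39.4993 + 14.1980
ŷ = 53.6973

This is a point prediction; actual observations scatter around it by roughly the residual standard deviation.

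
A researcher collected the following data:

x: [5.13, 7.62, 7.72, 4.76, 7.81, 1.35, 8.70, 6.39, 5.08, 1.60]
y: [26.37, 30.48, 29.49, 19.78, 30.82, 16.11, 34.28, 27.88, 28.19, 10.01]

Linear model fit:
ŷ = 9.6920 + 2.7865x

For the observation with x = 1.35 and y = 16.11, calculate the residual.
Residual = 2.6562

The residual is the difference between the actual value and the predicted value:

Residual = y - ŷ

Step 1: Calculate predicted value
ŷ = 9.6920 + 2.7865 × 1.35
ŷ = 13.4538

Step 2: Calculate residual
Residual = 16.11 - 13.4538
Residual = 2.6562

Interpretation: the model underestimates the actual value by 2.6562 at this point (positive residual → observation lies above the fitted line).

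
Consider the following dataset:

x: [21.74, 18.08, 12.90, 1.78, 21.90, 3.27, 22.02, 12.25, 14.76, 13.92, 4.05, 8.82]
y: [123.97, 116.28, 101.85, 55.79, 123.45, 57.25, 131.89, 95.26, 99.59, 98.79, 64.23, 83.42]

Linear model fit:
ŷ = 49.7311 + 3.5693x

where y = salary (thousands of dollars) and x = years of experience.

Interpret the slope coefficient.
For each additional year of experience, predicted salary increases by approximately 3.5693 thousand dollars.

The slope β₁ = 3.5693 gives the rate at which the fitted salary changes with experience.

Interpretation:
- Experience up by 1 year → predicted salary increases by 3.5693 thousand dollars
- This is a linear approximation: the same per-unit change is assumed across the whole observed x range

(β₀ = 49.7311 is the fitted value at x = 0 and is not part of the slope interpretation.)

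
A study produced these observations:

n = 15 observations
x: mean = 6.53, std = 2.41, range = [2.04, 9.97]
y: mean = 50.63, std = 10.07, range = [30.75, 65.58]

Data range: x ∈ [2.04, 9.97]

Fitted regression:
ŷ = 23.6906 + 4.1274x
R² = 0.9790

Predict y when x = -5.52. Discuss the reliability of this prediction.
The equation gives ŷ = 0.9074; however x = -5.52 is 7.56 units below the observed range, so this extrapolated value should not be trusted.

Prediction calculation:
ŷ = 23.6906 + 4.1274 × (-5.52)
ŷ = 0.9074

Reliability:
- Data range: x ∈ [2.04, 9.97]
- Prediction point: x = -5.52 is 7.56 units below the observed range → this is EXTRAPOLATION, not interpolation

Why that matters here:
- Real relationships often flatten, saturate, or turn nonlinear at extremes
- R² describes fit only over the sampled x values; it says nothing about behaviour beyond them
- The standard error of prediction grows with (x − x̄)², and x = -5.52 is far from x̄ = 6.53

Report the number if required, but flag clearly that it is an extrapolation.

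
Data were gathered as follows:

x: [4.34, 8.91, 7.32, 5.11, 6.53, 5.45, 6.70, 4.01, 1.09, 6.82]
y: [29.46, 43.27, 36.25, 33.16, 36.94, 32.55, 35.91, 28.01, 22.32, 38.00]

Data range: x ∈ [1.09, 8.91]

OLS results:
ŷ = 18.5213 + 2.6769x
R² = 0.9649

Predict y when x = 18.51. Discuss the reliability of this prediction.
ŷ = 68.0707, but this is extrapolation (above the data range [1.09, 8.91]) and may be unreliable.

Prediction calculation:
ŷ = 18.5213 + 2.6769 × 18.51
ŷ = 68.0707

Reliability:
- Data range: x ∈ [1.09, 8.91]
- Prediction point: x = 18.51 is 9.60 units above the observed range → this is EXTRAPOLATION, not interpolation

Why that matters here:
- Real relationships often flatten, saturate, or turn nonlinear at extremes
- R² describes fit only over the sampled x values; it says nothing about behaviour beyond them
- The linear relationship may not hold outside the observed range

The R² = 0.9649 only validates the fit within [1.09, 8.91]; treat ŷ = 68.0707 with caution.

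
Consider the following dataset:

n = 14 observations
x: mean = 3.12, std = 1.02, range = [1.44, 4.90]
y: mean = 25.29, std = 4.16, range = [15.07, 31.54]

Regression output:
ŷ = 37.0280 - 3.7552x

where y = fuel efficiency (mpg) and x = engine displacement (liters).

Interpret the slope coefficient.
An increase of one liter in engine displacement is associated with a 3.7552 mpg decrease in predicted fuel efficiency.

The slope coefficient β₁ = -3.7552 represents the marginal effect of engine displacement on fuel efficiency.

Interpretation:
- Engine displacement up by 1 liter → predicted fuel efficiency decreases by 3.7552 mpg
- This is a linear approximation: the same per-unit change is assumed across the whole observed x range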